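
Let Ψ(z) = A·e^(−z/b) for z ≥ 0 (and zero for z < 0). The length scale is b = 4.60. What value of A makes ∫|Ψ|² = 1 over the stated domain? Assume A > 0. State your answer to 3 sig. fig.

The normalization condition is ∫|Ψ|² dz = 1 from 0 to ∞.
The integral (without the A² prefactor) comes out to b/2.
Setting this equal to 1 gives A² = 1/(b/2).
With b = 4.60: A² = 0.4348 and A = 0.6594.

A ≈ 0.659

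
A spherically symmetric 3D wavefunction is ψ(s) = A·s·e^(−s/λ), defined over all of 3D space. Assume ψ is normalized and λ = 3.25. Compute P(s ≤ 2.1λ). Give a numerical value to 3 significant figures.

Integrate the radial probability density 4πs²|ψ|² over s ≤ 2.1λ.
A² is fixed by ∫₀^∞ 4πs²|ψ|² ds = 1, i.e. A² = (3·π·λ^5)^(−1).
In terms of u = s/λ (A², 4π and the length scale all cancel between numerator and denominator), P = [∫_{0}^{2.1} u^4·e^(-2·u) du] / [∫_{0}^{∞} u^4·e^(-2·u) du].
An antiderivative of u^4·e^(-2·u) is -(u^4/2 + u^3 + 3·u^2/2 + 3·u/2 + 3/4)·e^(-2·u); evaluating from 0 to 2.1 gives ≈ 0.30763, while the full integral is 3/4.
The region integral divided by the full integral gives P = 0.4102.

P ≈ 0.410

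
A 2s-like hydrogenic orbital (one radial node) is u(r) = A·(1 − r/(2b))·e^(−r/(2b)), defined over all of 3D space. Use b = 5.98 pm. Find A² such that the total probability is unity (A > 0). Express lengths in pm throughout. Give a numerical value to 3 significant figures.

The normalization condition is ∫|u|² 4πr² dr = 1 from 0 to ∞.
(Spherical symmetry: dV = 4πr² dr.)
Carrying out the integral gives A² · 8·π·b^3.
Substituting b = 5.98 gives A² = 0.0001861, so A = 0.01364.

A^2 ≈ 0.000186 pm^(-3)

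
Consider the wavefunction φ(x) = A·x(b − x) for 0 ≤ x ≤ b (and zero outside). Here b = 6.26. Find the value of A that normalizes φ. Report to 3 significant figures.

Normalization requires ∫|φ|² dx = 1, integrated from 0 to b.
Expanding the polynomial and integrating term by term, ∫|φ|² dx = A²·(b^5/30).
Setting this equal to 1 gives A² = 1/(b^5/30).
With b = 6.26: A² = 0.003121 and A = 0.05586.

A ≈ 0.0559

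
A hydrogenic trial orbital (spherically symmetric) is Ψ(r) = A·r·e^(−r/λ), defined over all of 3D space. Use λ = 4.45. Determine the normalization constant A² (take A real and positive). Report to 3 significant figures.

Normalization requires ∫|Ψ|² 4πr² dr = 1, integrated from 0 to ∞.
In 3D with spherical symmetry the volume element is 4πr² dr.
∫|Ψ|² 4πr² dr = A²·(3·π·λ^5).
Plugging in λ = 4.45 yields A = 0.007798.

A^2 ≈ 0.0000608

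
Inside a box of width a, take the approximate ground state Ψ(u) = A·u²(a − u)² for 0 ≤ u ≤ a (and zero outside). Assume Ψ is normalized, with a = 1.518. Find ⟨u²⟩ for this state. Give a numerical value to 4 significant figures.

⟨u^2⟩ ≈ 0.6285

⟨u²⟩ = ∫ u^2 |Ψ|² du over the full domain.
Expanding the polynomial and integrating term by term, the ratio of the moment integral to the normalization integral gives ⟨u²⟩ = 3·a^2/11.
Putting a = 1.518 gives 0.62845.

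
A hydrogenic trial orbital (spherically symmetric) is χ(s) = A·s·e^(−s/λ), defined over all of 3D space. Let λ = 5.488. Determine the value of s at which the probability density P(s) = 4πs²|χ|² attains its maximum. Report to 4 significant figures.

s ≈ 10.98

The maximum of P(s) = 4πs²|χ|² occurs where its derivative vanishes.
This gives s = 2·λ.
With λ = 5.488, the most probable radial distance is 10.976.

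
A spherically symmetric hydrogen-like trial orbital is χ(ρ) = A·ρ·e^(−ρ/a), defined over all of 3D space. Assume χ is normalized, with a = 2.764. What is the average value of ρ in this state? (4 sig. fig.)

⟨ρ⟩ ≈ 6.910

By definition ⟨ρ⟩ = ∫ ρ |χ(ρ)|² 4πρ² dρ.
The ratio of the moment integral to the normalization integral gives ⟨ρ⟩ = 5·a/2.
With a = 2.764, ⟨ρ⟩ = 6.9100.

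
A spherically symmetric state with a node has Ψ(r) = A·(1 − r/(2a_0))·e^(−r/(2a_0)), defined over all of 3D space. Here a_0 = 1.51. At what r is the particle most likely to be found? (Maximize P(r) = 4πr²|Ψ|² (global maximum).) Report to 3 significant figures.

The maximum of P(r) = 4πr²|Ψ|² occurs where its derivative vanishes.
This gives r = a_0·(√(5) + 3).
With a_0 = 1.51, the most probable radial distance is 7.906.

r ≈ 7.91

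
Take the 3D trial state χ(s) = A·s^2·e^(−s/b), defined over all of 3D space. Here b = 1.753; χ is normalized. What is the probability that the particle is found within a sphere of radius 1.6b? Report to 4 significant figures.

P = ∫ |χ|² 4πs² ds over s ≤ 1.6b.
Normalization gives A² = 1/(45·π·b^7/2).
Let u = s/b; then A², 4π and the length scale all cancel, so P = ∫_{0}^{1.6} u^6·e^(-2·u) du ÷ ∫_{0}^{∞} u^6·e^(-2·u) du.
With ∫ u^6·e^(-2·u) du = -(4·u^6 + 12·u^5 + 30·u^4 + 60·u^3 + 90·u^2 + 90·u + 45)·e^(-2·u)/8 + C, the region integral is ≈ 0.250982 and the full one is 45/8.
The region integral divided by the full integral gives P = 0.044619.

P ≈ 0.04462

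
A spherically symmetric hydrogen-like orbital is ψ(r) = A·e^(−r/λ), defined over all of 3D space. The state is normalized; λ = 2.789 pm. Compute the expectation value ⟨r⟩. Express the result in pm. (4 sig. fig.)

⟨r⟩ ≈ 4.184 pm

By definition ⟨r⟩ = ∫ r |ψ(r)|² 4πr² dr.
The ratio of the moment integral to the normalization integral gives ⟨r⟩ = 3·λ/2.
Putting λ = 2.789 gives 4.1835.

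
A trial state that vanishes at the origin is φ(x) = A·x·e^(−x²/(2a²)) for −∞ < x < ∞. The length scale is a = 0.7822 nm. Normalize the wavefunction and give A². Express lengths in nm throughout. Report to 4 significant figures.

A^2 ≈ 2.358 nm^(-3)

The normalization condition is ∫|φ|² dx = 1 from −∞ to ∞.
∫|φ|² dx = A²·(√(π)·a^3/2).
So A² = (√(π)·a^3/2)^(−1).
Plugging in a = 0.7822 yields A = 1.5355.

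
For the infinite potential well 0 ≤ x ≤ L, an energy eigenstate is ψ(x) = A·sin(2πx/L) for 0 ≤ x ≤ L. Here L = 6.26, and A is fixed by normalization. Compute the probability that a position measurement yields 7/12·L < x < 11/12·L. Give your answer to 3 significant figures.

P ≈ 0.471

|ψ|² is the probability density, so P = ∫_{7/12·L}^{11/12·L} |ψ|² dx.
The normalization integral ∫|ψ|²dx over the whole domain equals L/2·A², and A² cancels in the ratio.
Substituting u = x/L, A² and the length scale cancel in the ratio: P = ∫_{7/12}^{11/12} sin(2·π·u)^2 du / ∫_{0}^{1} sin(2·π·u)^2 du.
An antiderivative of sin(2·π·u)^2 is u/2 - sin(4·π·u)/(8·π); evaluating from 7/12 to 11/12 gives √(3)/(8·π) + 1/6, while the full integral is 1/2.
This works out to P = (√(3)/4 + π/3)/π.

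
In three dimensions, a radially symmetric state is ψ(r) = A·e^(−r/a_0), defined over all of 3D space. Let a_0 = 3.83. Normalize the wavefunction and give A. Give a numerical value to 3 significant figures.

A ≈ 0.0753

Normalization requires ∫|ψ|² 4πr² dr = 1, integrated from 0 to ∞.
Recall ∫₀^∞ r^m e^(−r/β) dr = m!·β^(m+1), ∫|ψ|² 4πr² dr = A²·(π·a_0^3).
Hence A² = 1/[π·a_0^3].
Plugging in a_0 = 3.83 yields A = 0.07527.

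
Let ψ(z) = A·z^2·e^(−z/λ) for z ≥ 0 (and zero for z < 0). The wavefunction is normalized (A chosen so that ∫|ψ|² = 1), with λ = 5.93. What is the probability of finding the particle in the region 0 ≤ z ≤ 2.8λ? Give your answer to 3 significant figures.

|ψ|² is the probability density, so P = ∫_{0}^{2.8λ} |ψ|² dz.
The normalization integral ∫|ψ|²dz over the whole domain equals 3·λ^5/4·A², and A² cancels in the ratio.
Let u = z/λ; then A² and the length scale cancel, so P = ∫_{0}^{2.8} u^4·e^(-2·u) du ÷ ∫_{0}^{∞} u^4·e^(-2·u) du.
Using ∫ u^4·e^(-2·u) du = -(u^4/2 + u^3 + 3·u^2/2 + 3·u/2 + 3/4)·e^(-2·u), the numerator is ≈ 0.49339 and the denominator is 3/4.
The result is P = 0.6578.

P ≈ 0.658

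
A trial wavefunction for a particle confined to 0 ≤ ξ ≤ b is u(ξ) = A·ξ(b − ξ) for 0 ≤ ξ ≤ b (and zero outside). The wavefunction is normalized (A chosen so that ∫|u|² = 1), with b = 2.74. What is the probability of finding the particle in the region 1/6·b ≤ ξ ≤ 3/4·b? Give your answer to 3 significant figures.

P ≈ 0.861

P = ∫_{1/6·b}^{3/4·b} |u(ξ)|² dξ.
With A² fixed by ∫|u|² = 1, i.e. A² = (b^5/30)^(−1), substitute and integrate.
Let t = ξ/b; then A² and the length scale cancel, so P = ∫_{1/6}^{3/4} t^2·(1 - t)^2 dt ÷ ∫_{0}^{1} t^2·(1 - t)^2 dt.
Using ∫ t^2·(1 - t)^2 dt = t^3·(6·t^2 - 15·t + 10)/30, the numerator is ≈ 0.028700 and the denominator is 1/30.
Taking the ratio, P = 0.8610.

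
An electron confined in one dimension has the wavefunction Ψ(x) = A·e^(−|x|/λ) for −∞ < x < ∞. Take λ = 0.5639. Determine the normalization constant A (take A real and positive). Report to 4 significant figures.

Require ∫ |Ψ|² dx = 1 over the whole domain.
With ∫₀^∞ x^0 e^(−αx) dx = 0!/α^1, the integral (without the A² prefactor) comes out to λ.
Setting this equal to 1 gives A² = 1/(λ).
Substituting λ = 0.5639 gives A² = 1.7734, so A = 1.3317.

A ≈ 1.332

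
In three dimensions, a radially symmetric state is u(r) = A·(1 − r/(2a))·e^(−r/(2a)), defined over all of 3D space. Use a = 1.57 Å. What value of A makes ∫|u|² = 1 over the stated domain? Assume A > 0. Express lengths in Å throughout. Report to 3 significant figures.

A ≈ 0.101 Å^(-3/2)

Normalization requires ∫|u|² 4πr² dr = 1, integrated from 0 to ∞.
(Spherical symmetry: dV = 4πr² dr.)
Using ∫₀^∞ rⁿ e^(−αr) dr = n!/αⁿ⁺¹, carrying out the integral gives A² · 8·π·a^3.
Hence A² = 1/[8·π·a^3].
Plugging in a = 1.57 yields A = 0.1014.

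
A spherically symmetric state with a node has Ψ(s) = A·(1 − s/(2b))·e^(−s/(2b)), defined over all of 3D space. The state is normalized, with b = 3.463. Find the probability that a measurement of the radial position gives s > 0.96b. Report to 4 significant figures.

With dV = 4πs²ds, the probability is ∫|Ψ|² dV over s > 0.96b.
The full normalization integral is A²·[8·π·b^3] = 1, fixing A².
Let u = s/b; then A², 4π and the length scale all cancel, so P = ∫_{0.96}^{∞} u^2·(1 - u/2)^2·e^(-u) du ÷ ∫_{0}^{∞} u^2·(1 - u/2)^2·e^(-u) du.
Using ∫ u^2·(1 - u/2)^2·e^(-u) du = -(u^4/4 + u^2 + 2·u + 2)·e^(-u), the numerator is ≈ 1.93512 and the denominator is 2.
This evaluates to P = 0.96756.

P ≈ 0.9676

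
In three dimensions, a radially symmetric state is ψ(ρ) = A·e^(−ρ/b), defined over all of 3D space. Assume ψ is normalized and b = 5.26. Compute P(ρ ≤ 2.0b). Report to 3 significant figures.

P = ∫ |ψ|² 4πρ² dρ over ρ ≤ 2.0b.
The full normalization integral is A²·[π·b^3] = 1, fixing A².
In terms of u = ρ/b (A², 4π and the length scale all cancel between numerator and denominator), P = [∫_{0}^{2.0} u^2·e^(-2·u) du] / [∫_{0}^{∞} u^2·e^(-2·u) du].
With ∫ u^2·e^(-2·u) du = -(2·u^2 + 2·u + 1)·e^(-2·u)/4 + C, the region integral is 1/4 - 13·e^(-4)/4 and the full one is 1/4.
Taking the ratio yields P = 0.7619.

P ≈ 0.762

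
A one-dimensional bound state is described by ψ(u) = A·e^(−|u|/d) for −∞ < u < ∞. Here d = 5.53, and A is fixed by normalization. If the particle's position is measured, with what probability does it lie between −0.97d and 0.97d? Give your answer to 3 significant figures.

|ψ|² is the probability density, so P = ∫_{−0.97d}^{0.97d} |ψ|² du.
With A² fixed by ∫|ψ|² = 1, i.e. A² = (d)^(−1), substitute and integrate.
Both integrals are even about u = 0, so only the u ≥ 0 halves are needed (the factors of 2 cancel). Substituting t = u/d, A² and the length scale cancel in the ratio: P = ∫_{0}^{0.97} e^(-2·t) dt / ∫_{0}^{∞} e^(-2·t) dt.
An antiderivative of e^(-2·t) is -e^(-2·t)/2; evaluating from 0 to 0.97 gives 1/2 - e^(-97/50)/2, while the full integral is 1/2.
Evaluating gives P = 0.8563.

P ≈ 0.856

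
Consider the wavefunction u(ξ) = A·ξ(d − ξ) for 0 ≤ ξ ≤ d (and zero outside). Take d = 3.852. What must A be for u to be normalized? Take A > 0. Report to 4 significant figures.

Normalization requires ∫|u|² dξ = 1, integrated from 0 to d.
Expanding the polynomial and integrating term by term, carrying out the integral gives A² · d^5/30.
Hence A² = 1/[d^5/30].
Plugging in d = 3.852 yields A = 0.18808.

A ≈ 0.1881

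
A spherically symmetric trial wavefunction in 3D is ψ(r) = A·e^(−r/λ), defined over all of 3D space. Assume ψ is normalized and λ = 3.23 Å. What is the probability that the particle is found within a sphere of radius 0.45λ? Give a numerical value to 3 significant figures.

P ≈ 0.0629

Integrate the radial probability density 4πr²|ψ|² over r ≤ 0.45λ.
The full normalization integral is A²·[π·λ^3] = 1, fixing A².
Substituting u = r/λ, A², 4π and the length scale all cancel in the ratio: P = ∫_{0}^{0.45} u^2·e^(-2·u) du / ∫_{0}^{∞} u^2·e^(-2·u) du.
Using ∫ u^2·e^(-2·u) du = -(2·u^2 + 2·u + 1)·e^(-2·u)/4, the numerator is 1/4 - 461·e^(-9/10)/800 and the denominator is 1/4.
The region integral divided by the full integral gives P = 0.06286.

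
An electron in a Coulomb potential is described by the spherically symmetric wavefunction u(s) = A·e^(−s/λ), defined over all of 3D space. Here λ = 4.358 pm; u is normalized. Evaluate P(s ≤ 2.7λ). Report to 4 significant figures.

P ≈ 0.9052

Integrate the radial probability density 4πs²|u|² over s ≤ 2.7λ.
The full normalization integral is A²·[π·λ^3] = 1, fixing A².
Let t = s/λ; then A², 4π and the length scale all cancel, so P = ∫_{0}^{2.7} t^2·e^(-2·t) dt ÷ ∫_{0}^{∞} t^2·e^(-2·t) dt.
An antiderivative of t^2·e^(-2·t) is -(2·t^2 + 2·t + 1)·e^(-2·t)/4; evaluating from 0 to 2.7 gives 1/4 - 1049·e^(-27/5)/200, while the full integral is 1/4.
This evaluates to P = 0.90524.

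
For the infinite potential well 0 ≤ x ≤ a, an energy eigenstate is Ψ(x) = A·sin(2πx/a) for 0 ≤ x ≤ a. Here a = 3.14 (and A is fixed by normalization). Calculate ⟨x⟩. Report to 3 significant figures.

⟨x⟩ ≈ 1.57

The expectation value is the |Ψ|²-weighted average of x: ∫ x|Ψ|² dx.
With ∫₀^a sin²(nπx/a) dx = a/2, the ratio of the moment integral to the normalization integral gives ⟨x⟩ = a/2.
With a = 3.14, ⟨x⟩ = 1.570.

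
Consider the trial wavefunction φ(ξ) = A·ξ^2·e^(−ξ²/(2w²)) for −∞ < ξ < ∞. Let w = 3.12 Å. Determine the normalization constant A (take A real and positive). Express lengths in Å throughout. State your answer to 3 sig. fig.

We need A² ∫|f|² dξ = 1, taking the integral from −∞ to ∞.
∫|φ|² dξ = A²·(3·√(π)·w^5/4).
So A² = (3·√(π)·w^5/4)^(−1).
With w = 3.12: A² = 0.002544 and A = 0.05044.

A ≈ 0.0504 Å^(-5/2)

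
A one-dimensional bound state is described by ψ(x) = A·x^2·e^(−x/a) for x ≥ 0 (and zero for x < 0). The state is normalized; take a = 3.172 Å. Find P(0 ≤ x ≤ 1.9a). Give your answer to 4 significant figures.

P = ∫_{0}^{1.9a} |ψ(x)|² dx.
Since A² = 1/(3·a^5/4), this is the region integral divided by the full normalization integral.
Let u = x/a; then A² and the length scale cancel, so P = ∫_{0}^{1.9} u^4·e^(-2·u) du ÷ ∫_{0}^{∞} u^4·e^(-2·u) du.
An antiderivative of u^4·e^(-2·u) is -(u^4/2 + u^3 + 3·u^2/2 + 3·u/2 + 3/4)·e^(-2·u); evaluating from 0 to 1.9 gives ≈ 0.249117, while the full integral is 3/4.
This works out to P = 0.33216.

P ≈ 0.3322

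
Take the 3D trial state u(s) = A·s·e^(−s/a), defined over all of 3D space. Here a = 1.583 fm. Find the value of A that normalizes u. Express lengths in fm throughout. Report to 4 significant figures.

A ≈ 0.1033 fm^(-5/2)

Normalization requires ∫|u|² 4πs² ds = 1, integrated from 0 to ∞.
Carrying out the integral gives A² · 3·π·a^5.
Hence A² = 1/[3·π·a^5].
With a = 1.583: A² = 0.010674 and A = 0.10331.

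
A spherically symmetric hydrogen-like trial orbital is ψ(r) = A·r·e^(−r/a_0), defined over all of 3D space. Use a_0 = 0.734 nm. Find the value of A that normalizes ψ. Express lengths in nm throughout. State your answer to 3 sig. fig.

A ≈ 0.706 nm^(-5/2)

The normalization condition is ∫|ψ|² 4πr² dr = 1 from 0 to ∞.
With ∫₀^∞ r^4 e^(−αr) dr = 4!/α^5, with ψ = A·r·e^(−r/a_0), the integral evaluates to A²·[3·π·a_0^5].
Plugging in a_0 = 0.734 yields A = 0.7057.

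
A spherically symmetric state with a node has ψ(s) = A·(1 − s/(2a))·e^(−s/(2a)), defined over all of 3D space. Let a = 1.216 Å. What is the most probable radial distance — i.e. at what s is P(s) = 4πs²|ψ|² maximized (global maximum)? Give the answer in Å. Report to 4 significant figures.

s ≈ 6.367 Å

The maximum of P(s) = 4πs²|ψ|² occurs where its derivative vanishes.
Solving yields s = a·(√(5) + 3).
With a = 1.216, the most probable radial distance is 6.3671 Å.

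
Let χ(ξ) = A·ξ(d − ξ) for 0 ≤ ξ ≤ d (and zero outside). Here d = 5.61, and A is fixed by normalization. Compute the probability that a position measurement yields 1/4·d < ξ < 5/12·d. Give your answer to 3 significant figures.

P = ∫_{1/4·d}^{5/12·d} |χ(ξ)|² dξ.
Since A² = 1/(d^5/30), this is the region integral divided by the full normalization integral.
Substituting u = ξ/d, A² and the length scale cancel in the ratio: P = ∫_{1/4}^{5/12} u^2·(1 - u)^2 du / ∫_{0}^{1} u^2·(1 - u)^2 du.
With ∫ u^2·(1 - u)^2 du = u^3·(6·u^2 - 15·u + 10)/30 + C, the region integral is ≈ 0.0081035 and the full one is 1/30.
Taking the ratio, P = 0.2431.

P ≈ 0.243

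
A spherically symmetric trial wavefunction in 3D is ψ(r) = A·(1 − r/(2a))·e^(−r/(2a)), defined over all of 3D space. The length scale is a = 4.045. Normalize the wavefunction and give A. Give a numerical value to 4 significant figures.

We need A² ∫|f|² 4πr² dr = 1, taking the integral from 0 to ∞.
The angular integral contributes 4π, leaving ∫₀^∞ r²|ψ|² dr.
Using ∫₀^∞ rⁿ e^(−αr) dr = n!/αⁿ⁺¹, with ψ = A·(1 − r/(2a))·e^(−r/(2a)), the integral evaluates to A²·[8·π·a^3].
So A² = (8·π·a^3)^(−1).
Plugging in a = 4.045 yields A = 0.024519.

A ≈ 0.02452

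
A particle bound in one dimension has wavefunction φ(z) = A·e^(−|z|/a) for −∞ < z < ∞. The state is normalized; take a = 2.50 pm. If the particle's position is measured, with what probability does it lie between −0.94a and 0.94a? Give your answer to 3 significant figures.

P ≈ 0.847

|φ|² is the probability density, so P = ∫_{−0.94a}^{0.94a} |φ|² dz.
With A² fixed by ∫|φ|² = 1, i.e. A² = (a)^(−1), substitute and integrate.
By symmetry take twice the z ≥ 0 contribution in numerator and denominator; the 2's cancel. Let u = z/a; then A² and the length scale cancel, so P = ∫_{0}^{0.94} e^(-2·u) du ÷ ∫_{0}^{∞} e^(-2·u) du.
An antiderivative of e^(-2·u) is -e^(-2·u)/2; evaluating from 0 to 0.94 gives 1/2 - e^(-47/25)/2, while the full integral is 1/2.
The result is P = 0.8474.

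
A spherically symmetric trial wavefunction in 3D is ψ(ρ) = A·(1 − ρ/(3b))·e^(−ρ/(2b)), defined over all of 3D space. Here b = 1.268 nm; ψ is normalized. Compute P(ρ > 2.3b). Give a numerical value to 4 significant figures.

Integrate the radial probability density 4πρ²|ψ|² over ρ > 2.3b.
The full normalization integral is A²·[8·π·b^3/3] = 1, fixing A².
In terms of u = ρ/b (A², 4π and the length scale all cancel between numerator and denominator), P = [∫_{2.3}^{∞} u^2·(1 - u/3)^2·e^(-u) du] / [∫_{0}^{∞} u^2·(1 - u/3)^2·e^(-u) du].
Using ∫ u^2·(1 - u/3)^2·e^(-u) du = (-u^4 + 2·u^3 - 3·u^2 - 6·u - 6)·e^(-u)/9, the numerator is ≈ 0.438021 and the denominator is 2/3.
This evaluates to P = 0.65703.

P ≈ 0.6570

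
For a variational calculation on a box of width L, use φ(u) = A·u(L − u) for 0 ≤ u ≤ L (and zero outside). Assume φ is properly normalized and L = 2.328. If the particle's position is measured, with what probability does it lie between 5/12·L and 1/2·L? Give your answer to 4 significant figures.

P ≈ 0.1534

P = ∫_{5/12·L}^{1/2·L} |φ(u)|² du.
With A² fixed by ∫|φ|² = 1, i.e. A² = (L^5/30)^(−1), substitute and integrate.
Let t = u/L; then A² and the length scale cancel, so P = ∫_{5/12}^{1/2} t^2·(1 - t)^2 dt ÷ ∫_{0}^{1} t^2·(1 - t)^2 dt.
Using ∫ t^2·(1 - t)^2 dt = t^3·(6·t^2 - 15·t + 10)/30, the numerator is ≈ 0.00511269 and the denominator is 1/30.
Evaluating gives P = 0.15338.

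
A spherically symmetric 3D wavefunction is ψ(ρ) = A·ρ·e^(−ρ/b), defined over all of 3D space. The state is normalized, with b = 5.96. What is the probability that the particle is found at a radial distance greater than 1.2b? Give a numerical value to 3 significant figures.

P = ∫ |ψ|² 4πρ² dρ over ρ > 1.2b.
A² is fixed by ∫₀^∞ 4πρ²|ψ|² dρ = 1, i.e. A² = (3·π·b^5)^(−1).
Substituting u = ρ/b, A², 4π and the length scale all cancel in the ratio: P = ∫_{1.2}^{∞} u^4·e^(-2·u) du / ∫_{0}^{∞} u^4·e^(-2·u) du.
An antiderivative of u^4·e^(-2·u) is -(u^4/2 + u^3 + 3·u^2/2 + 3·u/2 + 3/4)·e^(-2·u); evaluating from 1.2 to ∞ gives ≈ 0.67810, while the full integral is 3/4.
This evaluates to P = 0.9041.

P ≈ 0.904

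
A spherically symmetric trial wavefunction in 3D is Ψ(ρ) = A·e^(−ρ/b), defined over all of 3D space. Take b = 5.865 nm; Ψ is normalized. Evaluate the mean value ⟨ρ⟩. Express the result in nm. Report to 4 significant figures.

The expectation value is the |Ψ|²-weighted average of ρ: ∫ ρ|Ψ|² 4πρ² dρ.
Recall ∫₀^∞ ρ^m e^(−ρ/β) dρ = m!·β^(m+1), evaluating both integrals, ⟨ρ⟩ = 3·b/2.
With b = 5.865, ⟨ρ⟩ = 8.7975.

⟨ρ⟩ ≈ 8.798 nm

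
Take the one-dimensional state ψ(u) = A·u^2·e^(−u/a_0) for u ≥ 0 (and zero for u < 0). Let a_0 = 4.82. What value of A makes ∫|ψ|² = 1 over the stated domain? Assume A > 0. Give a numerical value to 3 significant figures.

A ≈ 0.0226

Require ∫ |ψ|² du = 1 over the whole domain.
Recall ∫₀^∞ u^m e^(−u/β) du = m!·β^(m+1), with ψ = A·u^2·e^(−u/a_0), the integral evaluates to A²·[3·a_0^5/4].
So A² = (3·a_0^5/4)^(−1).
Plugging in a_0 = 4.82 yields A = 0.02264.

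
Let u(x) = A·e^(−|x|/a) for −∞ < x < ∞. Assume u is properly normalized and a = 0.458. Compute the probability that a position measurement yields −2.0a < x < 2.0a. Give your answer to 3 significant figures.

P = ∫_{−2.0a}^{2.0a} |u(x)|² dx.
Since A² = 1/(a), this is the region integral divided by the full normalization integral.
Both integrals are even about x = 0, so only the x ≥ 0 halves are needed (the factors of 2 cancel). In terms of t = x/a (A² and the length scale cancel between numerator and denominator), P = [∫_{0}^{2.0} e^(-2·t) dt] / [∫_{0}^{∞} e^(-2·t) dt].
An antiderivative of e^(-2·t) is -e^(-2·t)/2; evaluating from 0 to 2.0 gives 1/2 - e^(-4)/2, while the full integral is 1/2.
The result is P = 0.9817.

P ≈ 0.982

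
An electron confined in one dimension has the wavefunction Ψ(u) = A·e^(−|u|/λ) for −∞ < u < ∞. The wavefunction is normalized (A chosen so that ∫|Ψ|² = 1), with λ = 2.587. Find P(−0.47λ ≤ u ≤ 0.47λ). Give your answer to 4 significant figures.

P ≈ 0.6094

The probability is P = ∫ |Ψ|² du over [−0.47λ, 0.47λ].
Since A² = 1/(λ), this is the region integral divided by the full normalization integral.
Both integrals are even about u = 0, so only the u ≥ 0 halves are needed (the factors of 2 cancel). Let t = u/λ; then A² and the length scale cancel, so P = ∫_{0}^{0.47} e^(-2·t) dt ÷ ∫_{0}^{∞} e^(-2·t) dt.
Using ∫ e^(-2·t) dt = -e^(-2·t)/2, the numerator is 1/2 - e^(-47/50)/2 and the denominator is 1/2.
Evaluating gives P = 0.60937.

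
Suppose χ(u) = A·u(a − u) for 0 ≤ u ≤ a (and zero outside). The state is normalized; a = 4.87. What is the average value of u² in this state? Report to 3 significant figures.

⟨u^2⟩ ≈ 6.78

The expectation value is the |χ|²-weighted average of u^2: ∫ u^2|χ|² du.
Expanding the polynomial and integrating term by term, the ratio of the moment integral to the normalization integral gives ⟨u²⟩ = 2·a^2/7.
Putting a = 4.87 gives 6.776.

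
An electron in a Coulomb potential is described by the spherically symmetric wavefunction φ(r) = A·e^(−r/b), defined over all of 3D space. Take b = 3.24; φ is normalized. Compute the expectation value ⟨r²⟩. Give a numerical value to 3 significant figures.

⟨r^2⟩ ≈ 31.5

By definition ⟨r²⟩ = ∫ r^2 |φ(r)|² 4πr² dr.
With ∫₀^∞ r^4 e^(−αr) dr = 4!/α^5, since the A² factors cancel between numerator and denominator, ⟨r²⟩ = 3·b^2.
With b = 3.24, ⟨r^2⟩ = 31.49.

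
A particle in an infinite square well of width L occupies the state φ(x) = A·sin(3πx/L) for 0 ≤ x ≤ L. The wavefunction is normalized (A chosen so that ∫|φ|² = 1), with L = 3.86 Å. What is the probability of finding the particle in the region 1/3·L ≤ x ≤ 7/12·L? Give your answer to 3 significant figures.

P ≈ 0.303

P = ∫_{1/3·L}^{7/12·L} |φ(x)|² dx.
Since A² = 1/(L/2), this is the region integral divided by the full normalization integral.
Substituting u = x/L, A² and the length scale cancel in the ratio: P = ∫_{1/3}^{7/12} sin(3·π·u)^2 du / ∫_{0}^{1} sin(3·π·u)^2 du.
An antiderivative of sin(3·π·u)^2 is u/2 - sin(6·π·u)/(12·π); evaluating from 1/3 to 7/12 gives 1/(12·π) + 1/8, while the full integral is 1/2.
This works out to P = (2 + 3·π)/(12·π).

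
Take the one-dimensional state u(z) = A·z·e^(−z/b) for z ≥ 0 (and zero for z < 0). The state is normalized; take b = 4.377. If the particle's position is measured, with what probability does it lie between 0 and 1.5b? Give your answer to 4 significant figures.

P = ∫_{0}^{1.5b} |u(z)|² dz.
With A² fixed by ∫|u|² = 1, i.e. A² = (b^3/4)^(−1), substitute and integrate.
In terms of t = z/b (A² and the length scale cancel between numerator and denominator), P = [∫_{0}^{1.5} t^2·e^(-2·t) dt] / [∫_{0}^{∞} t^2·e^(-2·t) dt].
With ∫ t^2·e^(-2·t) dt = -(2·t^2 + 2·t + 1)·e^(-2·t)/4 + C, the region integral is 1/4 - 17·e^(-3)/8 and the full one is 1/4.
Taking the ratio, P = 0.57681.

P ≈ 0.5768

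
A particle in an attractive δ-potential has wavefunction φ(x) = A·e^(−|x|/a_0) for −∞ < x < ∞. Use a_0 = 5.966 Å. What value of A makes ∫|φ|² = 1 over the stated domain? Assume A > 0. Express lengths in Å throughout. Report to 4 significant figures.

A ≈ 0.4094 Å^(-1/2)

The normalization condition is ∫|φ|² dx = 1 from −∞ to ∞.
Recall ∫₀^∞ x^m e^(−x/β) dx = m!·β^(m+1), with φ = A·e^(−|x|/a_0), the integral evaluates to A²·[a_0].
Setting this equal to 1 gives A² = 1/(a_0).
With a_0 = 5.966: A² = 0.16762 and A = 0.40941.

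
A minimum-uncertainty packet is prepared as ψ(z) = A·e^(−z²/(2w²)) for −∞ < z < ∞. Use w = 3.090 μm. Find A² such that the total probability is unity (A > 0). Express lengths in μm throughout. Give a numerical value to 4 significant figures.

A^2 ≈ 0.1826 μm^(-1)

We need A² ∫|f|² dz = 1, taking the integral from −∞ to ∞.
The integral (without the A² prefactor) comes out to √(π)·w.
Plugging in w = 3.090 yields A = 0.42730.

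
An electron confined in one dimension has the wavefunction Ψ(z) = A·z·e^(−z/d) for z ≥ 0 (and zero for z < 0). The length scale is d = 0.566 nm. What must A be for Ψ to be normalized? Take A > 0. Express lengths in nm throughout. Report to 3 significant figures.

We need A² ∫|f|² dz = 1, taking the integral from 0 to ∞.
With ∫₀^∞ z^2 e^(−αz) dz = 2!/α^3, the integral (without the A² prefactor) comes out to d^3/4.
Setting this equal to 1 gives A² = 1/(d^3/4).
Plugging in d = 0.566 yields A = 4.697.

A ≈ 4.70 nm^(-3/2)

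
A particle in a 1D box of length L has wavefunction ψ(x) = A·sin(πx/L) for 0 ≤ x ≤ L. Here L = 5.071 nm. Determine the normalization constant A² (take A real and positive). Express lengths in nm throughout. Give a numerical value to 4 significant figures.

We need A² ∫|f|² dx = 1, taking the integral from 0 to L.
With ∫₀^L sin²(nπx/L) dx = L/2, with ψ = A·sin(πx/L), the integral evaluates to A²·[L/2].
Hence A² = 1/[L/2].
With L = 5.071: A² = 0.39440 and A = 0.62801.

A^2 ≈ 0.3944 nm^(-1)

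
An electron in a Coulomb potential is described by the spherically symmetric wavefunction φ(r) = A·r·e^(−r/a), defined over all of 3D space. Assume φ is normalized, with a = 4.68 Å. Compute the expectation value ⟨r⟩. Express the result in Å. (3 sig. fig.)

⟨r⟩ = ∫ r |φ|² 4πr² dr over the full domain.
Since the A² factors cancel between numerator and denominator, ⟨r⟩ = 5·a/2.
With a = 4.68, ⟨r⟩ = 11.70.

⟨r⟩ ≈ 11.7 Å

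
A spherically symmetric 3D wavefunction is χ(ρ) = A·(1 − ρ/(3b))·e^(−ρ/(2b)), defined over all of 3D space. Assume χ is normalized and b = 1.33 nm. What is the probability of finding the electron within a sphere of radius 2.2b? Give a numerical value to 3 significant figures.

P ≈ 0.338

Integrate the radial probability density 4πρ²|χ|² over ρ ≤ 2.2b.
A² is fixed by ∫₀^∞ 4πρ²|χ|² dρ = 1, i.e. A² = (8·π·b^3/3)^(−1).
In terms of u = ρ/b (A², 4π and the length scale all cancel between numerator and denominator), P = [∫_{0}^{2.2} u^2·(1 - u/3)^2·e^(-u) du] / [∫_{0}^{∞} u^2·(1 - u/3)^2·e^(-u) du].
An antiderivative of u^2·(1 - u/3)^2·e^(-u) is (-u^4 + 2·u^3 - 3·u^2 - 6·u - 6)·e^(-u)/9; evaluating from 0 to 2.2 gives ≈ 0.22531, while the full integral is 2/3.
The region integral divided by the full integral gives P = 0.3380.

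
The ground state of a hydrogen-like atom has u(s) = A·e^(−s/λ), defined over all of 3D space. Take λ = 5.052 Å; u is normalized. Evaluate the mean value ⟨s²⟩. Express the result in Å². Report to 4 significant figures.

⟨s^2⟩ ≈ 76.57 Å^2

⟨s²⟩ = ∫ s^2 |u|² 4πs² ds over the full domain.
Using ∫₀^∞ sⁿ e^(−αs) ds = n!/αⁿ⁺¹, the ratio of the moment integral to the normalization integral gives ⟨s²⟩ = 3·λ^2.
With λ = 5.052, ⟨s^2⟩ = 76.568.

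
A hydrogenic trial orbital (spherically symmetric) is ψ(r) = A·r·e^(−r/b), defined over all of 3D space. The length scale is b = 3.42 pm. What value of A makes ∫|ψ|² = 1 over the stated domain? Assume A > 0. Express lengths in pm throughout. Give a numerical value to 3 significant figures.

A ≈ 0.0151 pm^(-5/2)

The normalization condition is ∫|ψ|² 4πr² dr = 1 from 0 to ∞.
Recall ∫₀^∞ r^m e^(−r/β) dr = m!·β^(m+1), the integral (without the A² prefactor) comes out to 3·π·b^5.
So A² = (3·π·b^5)^(−1).
Substituting b = 3.42 gives A² = 0.0002268, so A = 0.01506.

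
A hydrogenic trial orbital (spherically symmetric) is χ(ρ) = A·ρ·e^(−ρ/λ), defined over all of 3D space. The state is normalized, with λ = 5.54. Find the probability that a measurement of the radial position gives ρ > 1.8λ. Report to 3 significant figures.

Integrate the radial probability density 4πρ²|χ|² over ρ > 1.8λ.
Normalization gives A² = 1/(3·π·λ^5).
In terms of u = ρ/λ (A², 4π and the length scale all cancel between numerator and denominator), P = [∫_{1.8}^{∞} u^4·e^(-2·u) du] / [∫_{0}^{∞} u^4·e^(-2·u) du].
With ∫ u^4·e^(-2·u) du = -(u^4/2 + u^3 + 3·u^2/2 + 3·u/2 + 3/4)·e^(-2·u) + C, the region integral is ≈ 0.52983 and the full one is 3/4.
The region integral divided by the full integral gives P = 0.7064.

P ≈ 0.706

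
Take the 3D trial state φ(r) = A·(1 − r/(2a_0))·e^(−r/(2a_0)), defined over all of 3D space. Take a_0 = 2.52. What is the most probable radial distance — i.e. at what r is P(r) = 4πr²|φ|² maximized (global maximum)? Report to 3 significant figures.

r ≈ 13.2

Differentiate P(r) = 4πr²|φ|² with respect to r and set to zero.
This gives r = a_0·(√(5) + 3).
With a_0 = 2.52, the most probable radial distance is 13.19.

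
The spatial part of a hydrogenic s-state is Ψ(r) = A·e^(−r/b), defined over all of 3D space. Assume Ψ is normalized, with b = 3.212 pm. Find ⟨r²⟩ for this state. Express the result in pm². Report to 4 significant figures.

⟨r^2⟩ ≈ 30.95 pm^2

⟨r²⟩ = ∫ r^2 |Ψ|² 4πr² dr over the full domain.
Since the A² factors cancel between numerator and denominator, ⟨r²⟩ = 3·b^2.
With b = 3.212, ⟨r^2⟩ = 30.951.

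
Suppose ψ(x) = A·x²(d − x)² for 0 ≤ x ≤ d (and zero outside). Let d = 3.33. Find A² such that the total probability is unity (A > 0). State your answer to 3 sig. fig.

The normalization condition is ∫|ψ|² dx = 1 from 0 to d.
Expanding the polynomial and integrating term by term, the integral (without the A² prefactor) comes out to d^9/630.
Substituting d = 3.33 gives A² = 0.01251, so A = 0.1119.

A^2 ≈ 0.0125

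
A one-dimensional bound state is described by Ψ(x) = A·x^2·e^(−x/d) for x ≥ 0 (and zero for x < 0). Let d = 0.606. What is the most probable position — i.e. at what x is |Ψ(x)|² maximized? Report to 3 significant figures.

x ≈ 1.21

Set d/dx [|Ψ(x)|²] = 0 and solve for x > 0.
This gives x = 2·d.
With d = 0.606, the most probable position is 1.212.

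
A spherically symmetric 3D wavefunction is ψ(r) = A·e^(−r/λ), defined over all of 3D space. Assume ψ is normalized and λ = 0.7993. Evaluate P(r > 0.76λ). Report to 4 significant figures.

With dV = 4πr²dr, the probability is ∫|ψ|² dV over r > 0.76λ.
The full normalization integral is A²·[π·λ^3] = 1, fixing A².
Let u = r/λ; then A², 4π and the length scale all cancel, so P = ∫_{0.76}^{∞} u^2·e^(-2·u) du ÷ ∫_{0}^{∞} u^2·e^(-2·u) du.
With ∫ u^2·e^(-2·u) du = -(2·u^2 + 2·u + 1)·e^(-2·u)/4 + C, the region integral is 2297·e^(-38/25)/2500 and the full one is 1/4.
Taking the ratio yields P = 0.80381.

P ≈ 0.8038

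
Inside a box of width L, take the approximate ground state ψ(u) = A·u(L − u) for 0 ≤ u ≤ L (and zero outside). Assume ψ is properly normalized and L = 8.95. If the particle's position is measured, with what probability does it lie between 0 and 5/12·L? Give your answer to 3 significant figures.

The probability is P = ∫ |ψ|² du over [0, 5/12·L].
With A² fixed by ∫|ψ|² = 1, i.e. A² = (L^5/30)^(−1), substitute and integrate.
In terms of t = u/L (A² and the length scale cancel between numerator and denominator), P = [∫_{0}^{5/12} t^2·(1 - t)^2 dt] / [∫_{0}^{1} t^2·(1 - t)^2 dt].
Using ∫ t^2·(1 - t)^2 dt = t^3·(6·t^2 - 15·t + 10)/30, the numerator is ≈ 0.011554 and the denominator is 1/30.
Evaluating gives P = 0.3466.

P ≈ 0.347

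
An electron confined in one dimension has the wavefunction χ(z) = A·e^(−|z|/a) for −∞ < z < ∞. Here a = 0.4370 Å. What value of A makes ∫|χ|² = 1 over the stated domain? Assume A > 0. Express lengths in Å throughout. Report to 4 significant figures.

A ≈ 1.513 Å^(-1/2)

Require ∫ |χ|² dz = 1 over the whole domain.
Using ∫₀^∞ zⁿ e^(−αz) dz = n!/αⁿ⁺¹, carrying out the integral gives A² · a.
Setting this equal to 1 gives A² = 1/(a).
Plugging in a = 0.4370 yields A = 1.5127.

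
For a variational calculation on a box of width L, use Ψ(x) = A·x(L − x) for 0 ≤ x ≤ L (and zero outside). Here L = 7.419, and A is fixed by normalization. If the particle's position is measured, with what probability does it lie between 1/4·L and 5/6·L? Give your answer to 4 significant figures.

P ≈ 0.8610

The probability is P = ∫ |Ψ|² dx over [1/4·L, 5/6·L].
The normalization integral ∫|Ψ|²dx over the whole domain equals L^5/30·A², and A² cancels in the ratio.
In terms of u = x/L (A² and the length scale cancel between numerator and denominator), P = [∫_{1/4}^{5/6} u^2·(1 - u)^2 du] / [∫_{0}^{1} u^2·(1 - u)^2 du].
Using ∫ u^2·(1 - u)^2 du = u^3·(6·u^2 - 15·u + 10)/30, the numerator is ≈ 0.0286997 and the denominator is 1/30.
The result is P = 0.86099.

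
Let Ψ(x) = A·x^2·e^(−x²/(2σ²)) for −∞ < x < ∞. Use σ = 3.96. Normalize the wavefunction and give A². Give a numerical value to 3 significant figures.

A^2 ≈ 0.000772

Normalization requires ∫|Ψ|² dx = 1, integrated from −∞ to ∞.
Carrying out the integral gives A² · 3·√(π)·σ^5/4.
With σ = 3.96: A² = 0.0007725 and A = 0.02779.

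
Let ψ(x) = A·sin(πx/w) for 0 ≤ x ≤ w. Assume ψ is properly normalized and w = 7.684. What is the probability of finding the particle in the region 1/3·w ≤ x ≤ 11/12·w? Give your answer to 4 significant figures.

The probability is P = ∫ |ψ|² dx over [1/3·w, 11/12·w].
The normalization integral ∫|ψ|²dx over the whole domain equals w/2·A², and A² cancels in the ratio.
In terms of u = x/w (A² and the length scale cancel between numerator and denominator), P = [∫_{1/3}^{11/12} sin(π·u)^2 du] / [∫_{0}^{1} sin(π·u)^2 du].
With ∫ sin(π·u)^2 du = u/2 - sin(2·π·u)/(4·π) + C, the region integral is 1/(8·π) + √(3)/(8·π) + 7/24 and the full one is 1/2.
Taking the ratio, P = (3 + 3·√(3) + 7·π)/(12·π).

P ≈ 0.8007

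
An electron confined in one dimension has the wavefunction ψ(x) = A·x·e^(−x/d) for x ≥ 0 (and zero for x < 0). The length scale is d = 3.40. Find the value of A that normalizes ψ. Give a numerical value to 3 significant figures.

The normalization condition is ∫|ψ|² dx = 1 from 0 to ∞.
Using ∫₀^∞ xⁿ e^(−αx) dx = n!/αⁿ⁺¹, carrying out the integral gives A² · d^3/4.
Setting this equal to 1 gives A² = 1/(d^3/4).
Plugging in d = 3.40 yields A = 0.3190.

A ≈ 0.319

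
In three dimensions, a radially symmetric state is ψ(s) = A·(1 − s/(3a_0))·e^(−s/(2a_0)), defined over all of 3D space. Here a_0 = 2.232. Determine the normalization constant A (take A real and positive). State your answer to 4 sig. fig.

A ≈ 0.1036

We need A² ∫|f|² 4πs² ds = 1, taking the integral from 0 to ∞.
Carrying out the integral gives A² · 8·π·a_0^3/3.
Hence A² = 1/[8·π·a_0^3/3].
Plugging in a_0 = 2.232 yields A = 0.10361.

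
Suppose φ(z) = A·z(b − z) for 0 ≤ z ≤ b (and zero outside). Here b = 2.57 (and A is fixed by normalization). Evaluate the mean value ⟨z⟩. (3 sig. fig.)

⟨z⟩ = ∫ z |φ|² dz over the full domain.
Evaluating both integrals, ⟨z⟩ = b/2.
Putting b = 2.57 gives 1.285.

⟨z⟩ ≈ 1.29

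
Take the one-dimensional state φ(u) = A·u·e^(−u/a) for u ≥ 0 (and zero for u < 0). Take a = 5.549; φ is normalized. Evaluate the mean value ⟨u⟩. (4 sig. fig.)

⟨u⟩ = ∫ u |φ|² du over the full domain.
Using ∫₀^∞ uⁿ e^(−αu) du = n!/αⁿ⁺¹, the ratio of the moment integral to the normalization integral gives ⟨u⟩ = 3·a/2.
With a = 5.549, ⟨u⟩ = 8.3235.

⟨u⟩ ≈ 8.324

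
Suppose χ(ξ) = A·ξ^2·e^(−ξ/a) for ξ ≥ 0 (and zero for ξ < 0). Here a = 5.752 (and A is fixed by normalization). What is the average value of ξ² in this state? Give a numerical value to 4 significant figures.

⟨ξ^2⟩ ≈ 248.1

⟨ξ²⟩ = ∫ ξ^2 |χ|² dξ over the full domain.
Evaluating both integrals, ⟨ξ²⟩ = 15·a^2/2.
With a = 5.752, ⟨ξ^2⟩ = 248.14.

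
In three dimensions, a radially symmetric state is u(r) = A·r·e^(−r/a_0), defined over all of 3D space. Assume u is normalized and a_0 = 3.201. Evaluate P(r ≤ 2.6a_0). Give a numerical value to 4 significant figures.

Integrate the radial probability density 4πr²|u|² over r ≤ 2.6a_0.
The full normalization integral is A²·[3·π·a_0^5] = 1, fixing A².
In terms of t = r/a_0 (A², 4π and the length scale all cancel between numerator and denominator), P = [∫_{0}^{2.6} t^4·e^(-2·t) dt] / [∫_{0}^{∞} t^4·e^(-2·t) dt].
With ∫ t^4·e^(-2·t) dt = -(t^4/2 + t^3 + 3·t^2/2 + 3·t/2 + 3/4)·e^(-2·t) + C, the region integral is ≈ 0.445404 and the full one is 3/4.
This evaluates to P = 0.59387.

P ≈ 0.5939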